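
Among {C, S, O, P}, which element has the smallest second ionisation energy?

P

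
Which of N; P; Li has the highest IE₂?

Li

The second ionization energy removes an electron from the +1 ion. For each element: N⁺ still has 4 valence electrons; P⁺ still has 4 valence electrons; Li⁺ is the bare [He] core.
Pulling an electron out of a noble-gas core costs far more than removing a remaining valence electron, so Li sits at the high end of IE_2.
Valence configurations: N⁺ [He]2s²2p², P⁺ [Ne]3s²3p².
Tabulated IE_2 (kJ/mol): N 2856, P 1907, Li 7298.
Overall IE_2 order: P < N < Li.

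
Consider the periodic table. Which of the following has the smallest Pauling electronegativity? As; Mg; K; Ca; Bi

K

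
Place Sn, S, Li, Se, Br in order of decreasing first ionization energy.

Br > S > Se > Sn > Li

Li is in period 2, group 1; S is in period 3, group 16; Se is in period 4, group 16; Br is in period 4, group 17; Sn is in period 5, group 14.
IE₁ increases left→right with effective nuclear charge and decreases top→bottom as the valence shell moves farther out.
Neither a single period nor a single group — weigh both effects.
Sn > Li: period and group pull opposite ways; the across-period shift dominates (709 vs 520 kJ/mol).
Se > Sn: both effects reinforce here, so Se is clearly the higher of the two.
S > Se: S sits above Se in group 16, so the down-group effect alone puts S higher.
Br > S: period and group pull opposite ways; the across-period shift dominates (1140 vs 1000 kJ/mol).
Tabulated first ionization energy (kJ/mol): Li 520, S 1000, Se 941, Br 1140, Sn 709.
So from highest to lowest: Br > S > Se > Sn > Li.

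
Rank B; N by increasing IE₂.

The second ionization energy removes an electron from the +1 ion. For each element: B⁺ still has 2 valence electrons; N⁺ still has 4 valence electrons.
All are still removing valence electrons, so compare the +1 ions as you would atoms: IE_2 generally rises across a period (higher Z_eff) and falls down a group (larger shell), subject to the usual subshell exceptions.
Valence configurations: B⁺ [He]2s², N⁺ [He]2s²2p².
Approximate IE_2 values (kJ/mol): B 2427, N 2856.
Hence IE_2: B < N.

B, N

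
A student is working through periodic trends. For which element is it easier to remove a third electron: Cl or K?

IE_3 is the cost of taking one more electron from the +2 cation: Cl²⁺ still has 5 valence electrons; K²⁺ is already 1 electron into the core.
Pulling an electron out of a noble-gas core costs far more than removing a remaining valence electron, so K sits at the high end of IE_3.
Approximate IE_3 values (kJ/mol): Cl 3822, K 4420.
Hence IE_3: Cl < K.

Cl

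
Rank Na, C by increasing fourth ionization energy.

C < Na

IE_4 is the cost of taking one more electron from the +3 cation: Na³⁺ is already 2 electrons into the core; C³⁺ still has 1 valence electron.
Core electrons are held far more tightly than valence electrons, so Na tops the IE_4 order.
The numbers (kJ/mol): Na 9543, C 6223.
So the fourth ionization energies run C < Na.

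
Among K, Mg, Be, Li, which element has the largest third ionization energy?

Be

The third ionization energy removes an electron from the +2 ion. For each element: K²⁺ is already 1 electron into the core; Mg²⁺ is the bare [Ne] core; Be²⁺ is the bare [He] core; Li²⁺ is already 1 electron into the core.
All of these are removing an electron from a noble-gas core or deeper; the smaller core (lower principal quantum number) is held far more tightly, and within a period the higher nuclear charge binds the same core more tightly.
The numbers (kJ/mol): K 4420, Mg 7733, Be 14849, Li 11815.
So the third ionization energies run K < Mg < Li < Be.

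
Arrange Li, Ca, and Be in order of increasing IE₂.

Ca, Be, Li

Consider each +1 ion: Li⁺ is the bare [He] core; Ca⁺ still has 1 valence electron; Be⁺ still has 1 valence electron.
Core electrons are held far more tightly than valence electrons, so Li tops the IE_2 order.
Valence configurations: Ca⁺ [Ar]4s¹, Be⁺ [He]2s¹.
The numbers (kJ/mol): Li 7298, Ca 1145, Be 1757.
So the second ionization energies run Ca < Be < Li.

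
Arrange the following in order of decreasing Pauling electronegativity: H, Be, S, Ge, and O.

O, S, H, Ge, Be

Smaller atoms with higher effective nuclear charge are more electronegative.
Here both period and group differ, so the two effects have to be weighed against each other.
Ge > Be: period and group pull opposite ways; the across-period shift dominates (2.01 vs 1.57).
H > Ge: the two effects oppose for this pair; the down-group effect wins (2.20 vs 2.01).
S > H: period and group pull opposite ways; the across-period shift dominates (2.58 vs 2.20).
O > S: O sits above S in group 16, so the down-group effect alone puts O higher.
For reference (Pauling): H 2.20, Be 1.57, O 3.44, S 2.58, Ge 2.01.
So from highest to lowest: O > S > H > Ge > Be.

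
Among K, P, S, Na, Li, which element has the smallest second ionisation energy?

P

Consider each +1 ion: K⁺ is the bare [Ar] core; P⁺ still has 4 valence electrons; S⁺ still has 5 valence electrons; Na⁺ is the bare [Ne] core; Li⁺ is the bare [He] core.
Breaking into a closed-shell core is much more expensive than removing a leftover valence electron — K, Na and Li have the largest IE_2 here.
Valence configurations: P⁺ [Ne]3s²3p², S⁺ [Ne]3s²3p³.
The numbers (kJ/mol): K 3052, P 1907, S 2252, Na 4562, Li 7298.
Overall IE_2 order: P < S < K < Na < Li.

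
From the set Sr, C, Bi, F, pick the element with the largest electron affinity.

Atoms with high Z_eff and room in the valence shell (especially the halogens) have the most exothermic electron affinities.
Here both period and group differ, so the two effects have to be weighed against each other.
Bi > Sr: period and group pull opposite ways; the across-period shift dominates (91 vs 5 kJ/mol).
C > Bi: the two effects oppose for this pair; the down-group effect wins (122 vs 91 kJ/mol).
F > C: F lies to the right of C in period 2, so the across-period effect alone puts F higher.
For reference (kJ/mol): C 122, F 328, Sr 5, Bi 91.
The largest electron affinity among these belongs to F.

F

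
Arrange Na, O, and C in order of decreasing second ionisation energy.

IE_2 is the cost of taking one more electron from the +1 cation: Na⁺ is the bare [Ne] core; O⁺ still has 5 valence electrons; C⁺ still has 3 valence electrons.
Pulling an electron out of a noble-gas core costs far more than removing a remaining valence electron, so Na sits at the high end of IE_2.
Valence configurations: O⁺ [He]2s²2p³, C⁺ [He]2s²2p¹.
Tabulated IE_2 (kJ/mol): Na 4562, O 3388, C 2353.
So the second ionization energies run C < O < Na.

Na, O, C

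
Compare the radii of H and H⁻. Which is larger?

H⁻

Forming H⁻ adds 1 electron to H. More electron–electron repulsion in the same shell, with unchanged nuclear charge, lets the cloud expand.
An anion is larger than its parent atom: H⁻ > H.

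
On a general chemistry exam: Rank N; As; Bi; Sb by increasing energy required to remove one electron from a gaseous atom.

N is in period 2, group 15; As is in period 4, group 15; Sb is in period 5, group 15; Bi is in period 6, group 15.
Across a period the outer electron is held more tightly (higher IE₁); down a group it sits in a higher shell, more shielded, and comes off more easily.
All are in group 15, so first ionization energy increases up the group.
So from lowest to highest: Bi < Sb < As < N.

Bi < Sb < As < N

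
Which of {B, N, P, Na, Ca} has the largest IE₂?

Na

The second ionization energy removes an electron from the +1 ion. For each element: B⁺ still has 2 valence electrons; N⁺ still has 4 valence electrons; P⁺ still has 4 valence electrons; Na⁺ is the bare [Ne] core; Ca⁺ still has 1 valence electron.
Core electrons are held far more tightly than valence electrons, so Na tops the IE_2 order.
Valence configurations: B⁺ [He]2s², N⁺ [He]2s²2p², P⁺ [Ne]3s²3p², Ca⁺ [Ar]4s¹.
The numbers (kJ/mol): B 2427, N 2856, P 1907, Na 4562, Ca 1145.
So the second ionization energies run Ca < P < B < N < Na.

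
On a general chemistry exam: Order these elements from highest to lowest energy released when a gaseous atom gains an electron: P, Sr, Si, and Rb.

Si, P, Rb, Sr

Si is in period 3, group 14; P is in period 3, group 15; Rb is in period 5, group 1; Sr is in period 5, group 2.
Adding an electron releases more energy for atoms nearer the top right (short of the noble gases).
Neither a single period nor a single group — weigh both effects.
Rb > Sr: this pair runs against the simple trend — see the exception note.
P > Rb: both effects reinforce here, so P is clearly the higher of the two.
Si > P: this pair runs against the simple trend — see the exception note.
Note the exception: Rb has a higher electron affinity than Sr, contrary to the simple trend — adding an electron to Sr (ns²) has to open a new, higher-energy np subshell, which is unfavourable.
Note the exception: Si has a higher electron affinity than P, contrary to the simple trend — adding an electron to P's half-filled 3p³ is unfavourable, so Si (3p²) has the more exothermic EA.
For reference (kJ/mol): Si 134, P 72, Rb 47, Sr 5.
So from highest to lowest: Si > P > Rb > Sr.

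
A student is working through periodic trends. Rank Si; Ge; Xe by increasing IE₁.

Ge < Si < Xe

Si is in period 3, group 14; Ge is in period 4, group 14; Xe is in period 5, group 18.
IE₁ increases left→right with effective nuclear charge and decreases top→bottom as the valence shell moves farther out.
Here both period and group differ, so the two effects have to be weighed against each other.
Si > Ge: they share group 14; the group trend gives Si the larger value.
Xe > Si: the two effects oppose for this pair; the across-period effect wins (1170 vs 786 kJ/mol).
Tabulated first ionization energy (kJ/mol): Si 786, Ge 762, Xe 1170.
So from lowest to highest: Ge < Si < Xe.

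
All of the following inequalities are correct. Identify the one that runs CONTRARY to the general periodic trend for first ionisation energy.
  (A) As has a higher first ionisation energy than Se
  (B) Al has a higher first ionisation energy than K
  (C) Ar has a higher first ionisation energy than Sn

The general trend: first ionisation energy increases across a period and decreases down a group.
(A) As (period 4, group 15) vs Se (period 4, group 16): the stated order contradicts the simple trend.
(B) Al (period 3, group 13) vs K (period 4, group 1): the stated order agrees with the simple trend.
(C) Ar (period 3, group 18) vs Sn (period 5, group 14): the stated order agrees with the simple trend.
The exception is (A): Se (4p⁴) ionizes more easily than half-filled As (4p³).

(A)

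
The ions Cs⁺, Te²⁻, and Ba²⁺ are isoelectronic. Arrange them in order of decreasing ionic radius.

All of these have 54 electrons, so size is governed by nuclear charge alone: the more protons, the stronger the pull on the same electron cloud, and the smaller the ion.
Nuclear charges: Ba²⁺ (Z=56), Cs⁺ (Z=55), Te²⁻ (Z=52).
Largest to smallest: Te²⁻ > Cs⁺ > Ba²⁺.

Te²⁻ > Cs⁺ > Ba²⁺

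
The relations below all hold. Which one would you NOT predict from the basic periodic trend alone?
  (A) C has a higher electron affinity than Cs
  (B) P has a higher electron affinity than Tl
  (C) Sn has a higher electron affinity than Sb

(C)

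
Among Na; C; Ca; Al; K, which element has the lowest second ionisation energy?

The second ionization energy removes an electron from the +1 ion. For each element: Na⁺ is the bare [Ne] core; C⁺ still has 3 valence electrons; Ca⁺ still has 1 valence electron; Al⁺ still has 2 valence electrons; K⁺ is the bare [Ar] core.
Pulling an electron out of a noble-gas core costs far more than removing a remaining valence electron, so K and Na sit at the high end of IE_2.
Valence configurations: C⁺ [He]2s²2p¹, Ca⁺ [Ar]4s¹, Al⁺ [Ne]3s².
The numbers (kJ/mol): Na 4562, C 2353, Ca 1145, Al 1817, K 3052.
Putting it together, IE_2: Ca < Al < C < K < Na.

Ca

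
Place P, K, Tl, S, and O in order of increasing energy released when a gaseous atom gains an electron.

Tl < K < P < O < S

O is in period 2, group 16; P is in period 3, group 15; S is in period 3, group 16; K is in period 4, group 1; Tl is in period 6, group 13.
Atoms with high Z_eff and room in the valence shell (especially the halogens) have the most exothermic electron affinities.
Neither a single period nor a single group — weigh both effects.
K > Tl: the two effects oppose for this pair; the down-group effect wins (48 vs 19 kJ/mol).
P > K: relative to K, both the across-period and down-group shifts push P's electron affinity up.
O > P: relative to P, both the across-period and down-group shifts push O's electron affinity up.
S > O: this pair runs against the simple trend — see the exception note.
Note the exception: S has a higher electron affinity than O, contrary to the simple trend — the compact 2p subshell of O repels the added electron more than S's larger 3p does.
Tabulated electron affinity (kJ/mol): O 141, P 72, S 200, K 48, Tl 19.
So from lowest to highest: Tl < K < P < O < S.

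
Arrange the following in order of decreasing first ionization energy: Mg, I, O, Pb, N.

N is in period 2, group 15; O is in period 2, group 16; Mg is in period 3, group 2; I is in period 5, group 17; Pb is in period 6, group 14.
Across a period the outer electron is held more tightly (higher IE₁); down a group it sits in a higher shell, more shielded, and comes off more easily.
Neither a single period nor a single group — weigh both effects.
Mg > Pb: period and group pull opposite ways; the down-group shift dominates (738 vs 716 kJ/mol).
I > Mg: the two effects oppose for this pair; the across-period effect wins (1008 vs 738 kJ/mol).
O > I: the two effects oppose for this pair; the down-group effect wins (1314 vs 1008 kJ/mol).
N > O: this pair runs against the simple trend — see the exception note.
Note the exception: N has a higher first ionization energy than O, contrary to the simple trend — pairing an electron in O's 2p⁴ costs repulsion energy, so O ionizes more easily than half-filled N (2p³).
For reference (kJ/mol): N 1402, O 1314, Mg 738, I 1008, Pb 716.
So from highest to lowest: N > O > I > Mg > Pb.

N, O, I, Mg, Pb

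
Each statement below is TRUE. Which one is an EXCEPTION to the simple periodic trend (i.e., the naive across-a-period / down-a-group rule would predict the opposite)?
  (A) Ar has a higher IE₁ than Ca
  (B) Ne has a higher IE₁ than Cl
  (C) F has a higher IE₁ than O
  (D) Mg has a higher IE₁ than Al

The general trend: IE₁ increases across a period and decreases down a group.
(A) Ar (period 3, group 18) vs Ca (period 4, group 2): the stated order agrees with the simple trend.
(B) Ne (period 2, group 18) vs Cl (period 3, group 17): the stated order agrees with the simple trend.
(C) F (period 2, group 17) vs O (period 2, group 16): the stated order agrees with the simple trend.
(D) Mg (period 3, group 2) vs Al (period 3, group 13): the stated order contradicts the simple trend.
The exception is (D): Al's single 3p electron is easier to remove than one from Mg's filled 3s².

(D)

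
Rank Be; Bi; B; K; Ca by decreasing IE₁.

Be > B > Bi > Ca > K

Be is in period 2, group 2; B is in period 2, group 13; K is in period 4, group 1; Ca is in period 4, group 2; Bi is in period 6, group 15.
IE₁ increases left→right with effective nuclear charge and decreases top→bottom as the valence shell moves farther out.
Here both period and group differ, so the two effects have to be weighed against each other.
Ca > K: both are in period 4; the period trend gives Ca the larger value.
Bi > Ca: the two effects oppose for this pair; the across-period effect wins (703 vs 590 kJ/mol).
B > Bi: period and group pull opposite ways; the down-group shift dominates (801 vs 703 kJ/mol).
Be > B: this pair runs against the simple trend — see the exception note.
Note the exception: Be has a higher first ionization energy than B, contrary to the simple trend — removing B's lone 2p electron is easier than breaking Be's filled 2s².
Approximate values (kJ/mol): Be 900, B 801, K 419, Ca 590, Bi 703.
So from highest to lowest: Be > B > Bi > Ca > K.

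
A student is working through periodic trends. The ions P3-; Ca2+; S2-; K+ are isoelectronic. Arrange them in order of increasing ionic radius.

Ca2+ < K+ < S2- < P3-

All of these have 18 electrons, so size is governed by nuclear charge alone: the more protons, the stronger the pull on the same electron cloud, and the smaller the ion.
Nuclear charges: Ca2+ (Z=20), K+ (Z=19), S2- (Z=16), P3- (Z=15).
Smallest to largest: Ca2+ < K+ < S2- < P3-.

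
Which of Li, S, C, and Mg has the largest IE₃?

Consider each +2 ion: Li²⁺ is already 1 electron into the core; S²⁺ still has 4 valence electrons; C²⁺ still has 2 valence electrons; Mg²⁺ is the bare [Ne] core.
Pulling an electron out of a noble-gas core costs far more than removing a remaining valence electron, so Mg and Li sit at the high end of IE_3.
Valence configurations: S²⁺ [Ne]3s²3p², C²⁺ [He]2s².
The numbers (kJ/mol): Li 11815, S 3357, C 4620, Mg 7733.
Putting it together, IE_3: S < C < Mg < Li.

Li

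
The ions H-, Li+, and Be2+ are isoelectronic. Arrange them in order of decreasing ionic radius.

All of these have 2 electrons, so size is governed by nuclear charge alone: the more protons, the stronger the pull on the same electron cloud, and the smaller the ion.
Nuclear charges: Be2+ (Z=4), Li+ (Z=3), H- (Z=1).
Largest to smallest: H- > Li+ > Be2+.

H- > Li+ > Be2+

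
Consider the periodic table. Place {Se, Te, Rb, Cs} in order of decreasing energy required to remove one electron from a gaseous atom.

Se is in period 4, group 16; Rb is in period 5, group 1; Te is in period 5, group 16; Cs is in period 6, group 1.
Across a period the outer electron is held more tightly (higher IE₁); down a group it sits in a higher shell, more shielded, and comes off more easily.
Here both period and group differ, so the two effects have to be weighed against each other.
Rb > Cs: they share group 1; the group trend gives Rb the larger value.
Te > Rb: both are in period 5; the period trend gives Te the larger value.
Se > Te: they share group 16; the group trend gives Se the larger value.
Approximate values (kJ/mol): Se 941, Rb 403, Te 869, Cs 376.
So from highest to lowest: Se > Te > Rb > Cs.

Se, Te, Rb, Cs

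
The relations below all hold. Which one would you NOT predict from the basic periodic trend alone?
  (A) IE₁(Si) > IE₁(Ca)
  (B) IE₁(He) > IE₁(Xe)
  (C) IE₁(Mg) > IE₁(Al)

The general trend: first ionization energy increases across a period and decreases down a group.
(A) Si (period 3, group 14) vs Ca (period 4, group 2): the stated order agrees with the simple trend.
(B) He (period 1, group 18) vs Xe (period 5, group 18): the stated order agrees with the simple trend.
(C) Mg (period 3, group 2) vs Al (period 3, group 13): the stated order contradicts the simple trend.
The exception is (C): Al's single 3p electron is easier to remove than one from Mg's filled 3s².

(C)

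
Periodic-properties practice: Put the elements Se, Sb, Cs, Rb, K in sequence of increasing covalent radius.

Se, Sb, K, Rb, Cs

K is in period 4, group 1; Se is in period 4, group 16; Rb is in period 5, group 1; Sb is in period 5, group 15; Cs is in period 6, group 1.
Moving right in a period, electrons are added to the same shell under a stronger nuclear pull, so atoms get smaller; moving down, a new shell is opened and atoms get larger.
These span different periods and groups, so the two trends combine.
Sb > Se: both effects reinforce here, so Sb is clearly the larger of the two.
K > Sb: the two effects oppose for this pair; the across-period effect wins (196 vs 140 pm).
Rb > K: Rb sits below K in group 1, so the down-group effect alone puts Rb larger.
Cs > Rb: they share group 1; the group trend gives Cs the larger value.
For reference (pm): K 196, Se 116, Rb 210, Sb 140, Cs 232.
So from smallest to largest: Se < Sb < K < Rb < Cs.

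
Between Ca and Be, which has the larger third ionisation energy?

Be

After 2 electrons have been removed, what remains? Ca²⁺ is the bare [Ar] core; Be²⁺ is the bare [He] core.
All of these are removing an electron from a noble-gas core or deeper; the smaller core (lower principal quantum number) is held far more tightly, and within a period the higher nuclear charge binds the same core more tightly.
The numbers (kJ/mol): Ca 4912, Be 14849.
Overall IE_3 order: Ca < Be.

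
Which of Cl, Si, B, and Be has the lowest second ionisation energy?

After 1 electron has been removed, what remains? Cl⁺ still has 6 valence electrons; Si⁺ still has 3 valence electrons; B⁺ still has 2 valence electrons; Be⁺ still has 1 valence electron.
All are still removing valence electrons, so compare the +1 ions as you would atoms: IE_2 generally rises across a period (higher Z_eff) and falls down a group (larger shell), subject to the usual subshell exceptions.
Valence configurations: Cl⁺ [Ne]3s²3p⁴, Si⁺ [Ne]3s²3p¹, B⁺ [He]2s², Be⁺ [He]2s¹.
The numbers (kJ/mol): Cl 2298, Si 1577, B 2427, Be 1757.
Overall IE_2 order: Si < Be < Cl < B.

Si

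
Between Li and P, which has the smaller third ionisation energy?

IE_3 is the cost of taking one more electron from the +2 cation: Li²⁺ is already 1 electron into the core; P²⁺ still has 3 valence electrons.
Core electrons are held far more tightly than valence electrons, so Li tops the IE_3 order.
The numbers (kJ/mol): Li 11815, P 2914.
Putting it together, IE_3: P < Li.

P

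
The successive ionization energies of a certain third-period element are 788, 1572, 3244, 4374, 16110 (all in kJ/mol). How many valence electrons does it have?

4

Look for the largest jump between consecutive ionization energies: IE5/IE4 ≈ 3.7, far larger than any earlier ratio.
That jump marks the point where a core electron is being removed. So the atom has 4 valence electrons.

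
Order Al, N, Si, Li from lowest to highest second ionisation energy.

The second ionization energy removes an electron from the +1 ion. For each element: Al⁺ still has 2 valence electrons; N⁺ still has 4 valence electrons; Si⁺ still has 3 valence electrons; Li⁺ is the bare [He] core.
Pulling an electron out of a noble-gas core costs far more than removing a remaining valence electron, so Li sits at the high end of IE_2.
Valence configurations: Al⁺ [Ne]3s², N⁺ [He]2s²2p², Si⁺ [Ne]3s²3p¹.
Si⁺ loses a lone 3p electron whereas Al⁺ must break into a filled 3s² pair, so IE_2(Al) > IE_2(Si) even though Si has the higher nuclear charge.
Approximate IE_2 values (kJ/mol): Al 1817, N 2856, Si 1577, Li 7298.
Overall IE_2 order: Si < Al < N < Li.

Si < Al < N < Li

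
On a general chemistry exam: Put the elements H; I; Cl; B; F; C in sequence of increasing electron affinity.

Electron affinity generally becomes more exothermic across a period toward the halogens and less exothermic down a group.
Here both period and group differ, so the two effects have to be weighed against each other.
H > B: the two effects oppose for this pair; the down-group effect wins (73 vs 27 kJ/mol).
C > H: the two effects oppose for this pair; the across-period effect wins (122 vs 73 kJ/mol).
I > C: the two effects oppose for this pair; the across-period effect wins (295 vs 122 kJ/mol).
F > I: they share group 17; the group trend gives F the larger value.
Cl > F: this pair runs against the simple trend — see the exception note.
Note the exception: Cl has a higher electron affinity than F, contrary to the simple trend — F's small 2p subshell makes the incoming electron feel strong e⁻–e⁻ repulsion, so Cl actually releases more energy on gaining an electron.
Approximate values (kJ/mol): H 73, B 27, C 122, F 328, Cl 349, I 295.
So from lowest to highest: B < H < C < I < F < Cl.

B < H < C < I < F < Cl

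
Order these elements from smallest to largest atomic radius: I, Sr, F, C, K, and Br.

F < C < Br < I < Sr < K

C is in period 2, group 14; F is in period 2, group 17; K is in period 4, group 1; Br is in period 4, group 17; Sr is in period 5, group 2; I is in period 5, group 17.
Radius decreases left→right (rising Z_eff, same n) and increases top→bottom (higher n).
Neither a single period nor a single group — weigh both effects.
C > F: C lies to the left of F in period 2, so the across-period effect alone puts C larger.
Br > C: the two effects oppose for this pair; the down-group effect wins (114 vs 75 pm).
I > Br: I sits below Br in group 17, so the down-group effect alone puts I larger.
Sr > I: both are in period 5; the period trend gives Sr the larger value.
K > Sr: period and group pull opposite ways; the across-period shift dominates (196 vs 185 pm).
For reference (pm): C 75, F 64, K 196, Br 114, Sr 185, I 133.
So from smallest to largest: F < C < Br < I < Sr < K.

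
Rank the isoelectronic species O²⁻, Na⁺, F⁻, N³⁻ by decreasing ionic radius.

All of these have 10 electrons, so size is governed by nuclear charge alone: the more protons, the stronger the pull on the same electron cloud, and the smaller the ion.
Nuclear charges: Na⁺ (Z=11), F⁻ (Z=9), O²⁻ (Z=8), N³⁻ (Z=7).
Largest to smallest: N³⁻ > O²⁻ > F⁻ > Na⁺.

N³⁻ > O²⁻ > F⁻ > Na⁺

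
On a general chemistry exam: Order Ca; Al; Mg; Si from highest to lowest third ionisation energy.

After 2 electrons have been removed, what remains? Ca²⁺ is the bare [Ar] core; Al²⁺ still has 1 valence electron; Mg²⁺ is the bare [Ne] core; Si²⁺ still has 2 valence electrons.
Core electrons are held far more tightly than valence electrons, so Ca and Mg top the IE_3 order.
Valence configurations: Al²⁺ [Ne]3s¹, Si²⁺ [Ne]3s².
Tabulated IE_3 (kJ/mol): Ca 4912, Al 2745, Mg 7733, Si 3232.
Putting it together, IE_3: Al < Si < Ca < Mg.

Mg > Ca > Si > Al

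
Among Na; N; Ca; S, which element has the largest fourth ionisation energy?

After 3 electrons have been removed, what remains? Na³⁺ is already 2 electrons into the core; N³⁺ still has 2 valence electrons; Ca³⁺ is already 1 electron into the core; S³⁺ still has 3 valence electrons.
Usually core removal costs more than valence removal, but here the competition is close: a tightly held n=2 valence electron can cost more to remove than an n=3 core electron, so the actual values have to decide it.
Valence configurations: N³⁺ [He]2s², S³⁺ [Ne]3s²3p¹.
The numbers (kJ/mol): Na 9543, N 7475, Ca 6491, S 4556.
So the fourth ionization energies run S < Ca < N < Na.

Na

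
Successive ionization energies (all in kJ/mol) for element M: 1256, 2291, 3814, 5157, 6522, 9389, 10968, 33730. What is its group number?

Group 17

Look for the largest jump between consecutive ionization energies: IE8/IE7 ≈ 3.1, far larger than any earlier ratio.
That jump marks the point where a core electron is being removed. So the atom has 7 valence electrons.
A main-group element with 7 valence electrons is in group 17.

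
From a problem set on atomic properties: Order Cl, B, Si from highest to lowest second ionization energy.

B > Cl > Si

After 1 electron has been removed, what remains? Cl⁺ still has 6 valence electrons; B⁺ still has 2 valence electrons; Si⁺ still has 3 valence electrons.
All are still removing valence electrons, so compare the +1 ions as you would atoms: IE_2 generally rises across a period (higher Z_eff) and falls down a group (larger shell), subject to the usual subshell exceptions.
Valence configurations: Cl⁺ [Ne]3s²3p⁴, B⁺ [He]2s², Si⁺ [Ne]3s²3p¹.
Tabulated IE_2 (kJ/mol): Cl 2298, B 2427, Si 1577.
Hence IE_2: Si < Cl < B.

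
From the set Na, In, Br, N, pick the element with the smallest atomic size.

N is in period 2, group 15; Na is in period 3, group 1; Br is in period 4, group 17; In is in period 5, group 13.
Radius decreases left→right (rising Z_eff, same n) and increases top→bottom (higher n).
Neither a single period nor a single group — weigh both effects.
Br > N: the two effects oppose for this pair; the down-group effect wins (114 vs 71 pm).
In > Br: relative to Br, both the across-period and down-group shifts push In's atomic radius up.
Na > In: period and group pull opposite ways; the across-period shift dominates (155 vs 142 pm).
Approximate values (pm): N 71, Na 155, Br 114, In 142.
The smallest atomic size among these belongs to N.

N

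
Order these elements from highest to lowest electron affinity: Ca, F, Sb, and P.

F is in period 2, group 17; P is in period 3, group 15; Ca is in period 4, group 2; Sb is in period 5, group 15.
Atoms with high Z_eff and room in the valence shell (especially the halogens) have the most exothermic electron affinities.
Here both period and group differ, so the two effects have to be weighed against each other.
P > Ca: both effects reinforce here, so P is clearly the higher of the two.
Sb > P: this pair runs against the simple trend — see the exception note.
F > Sb: both effects reinforce here, so F is clearly the higher of the two.
Note the exception: Sb has a higher electron affinity than P, contrary to the simple trend — both are half-filled np³, but the pairing/repulsion penalty for the added electron shrinks as the p orbitals become larger and more diffuse down the group, and for Sb that outweighs the weaker nuclear attraction.
Approximate values (kJ/mol): F 328, P 72, Ca 2, Sb 103.
So from highest to lowest: F > Sb > P > Ca.

F > Sb > P > Ca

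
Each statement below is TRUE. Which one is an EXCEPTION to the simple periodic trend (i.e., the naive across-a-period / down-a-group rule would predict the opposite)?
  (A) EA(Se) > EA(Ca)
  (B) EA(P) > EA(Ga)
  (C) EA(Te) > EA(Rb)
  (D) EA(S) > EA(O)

(D)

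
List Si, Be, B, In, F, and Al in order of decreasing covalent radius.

Be is in period 2, group 2; B is in period 2, group 13; F is in period 2, group 17; Al is in period 3, group 13; Si is in period 3, group 14; In is in period 5, group 13.
Radius decreases left→right (rising Z_eff, same n) and increases top→bottom (higher n).
Here both period and group differ, so the two effects have to be weighed against each other.
B > F: both are in period 2; the period trend gives B the larger value.
Be > B: Be lies to the left of B in period 2, so the across-period effect alone puts Be larger.
Si > Be: period and group pull opposite ways; the down-group shift dominates (116 vs 102 pm).
Al > Si: Al lies to the left of Si in period 3, so the across-period effect alone puts Al larger.
In > Al: they share group 13; the group trend gives In the larger value.
For reference (pm): Be 102, B 85, F 64, Al 126, Si 116, In 142.
So from largest to smallest: In > Al > Si > Be > B > F.

In > Al > Si > Be > B > F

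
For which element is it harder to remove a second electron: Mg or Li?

Li

The second ionization energy removes an electron from the +1 ion. For each element: Mg⁺ still has 1 valence electron; Li⁺ is the bare [He] core.
Pulling an electron out of a noble-gas core costs far more than removing a remaining valence electron, so Li sits at the high end of IE_2.
Approximate IE_2 values (kJ/mol): Mg 1451, Li 7298.
Putting it together, IE_2: Mg < Li.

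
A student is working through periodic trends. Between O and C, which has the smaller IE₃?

C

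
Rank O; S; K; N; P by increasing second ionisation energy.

Consider each +1 ion: O⁺ still has 5 valence electrons; S⁺ still has 5 valence electrons; K⁺ is the bare [Ar] core; N⁺ still has 4 valence electrons; P⁺ still has 4 valence electrons.
Usually core removal costs more than valence removal, but here the competition is close: a tightly held n=2 valence electron can cost more to remove than an n=3 core electron, so the actual values have to decide it.
Valence configurations: O⁺ [He]2s²2p³, S⁺ [Ne]3s²3p³, N⁺ [He]2s²2p², P⁺ [Ne]3s²3p².
Approximate IE_2 values (kJ/mol): O 3388, S 2252, K 3052, N 2856, P 1907.
So the second ionization energies run P < S < N < K < O.

P < S < N < K < O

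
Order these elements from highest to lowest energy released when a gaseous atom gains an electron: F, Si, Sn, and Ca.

F is in period 2, group 17; Si is in period 3, group 14; Ca is in period 4, group 2; Sn is in period 5, group 14.
Atoms with high Z_eff and room in the valence shell (especially the halogens) have the most exothermic electron affinities.
These span different periods and groups, so the two trends combine.
Sn > Ca: the two effects oppose for this pair; the across-period effect wins (107 vs 2 kJ/mol).
Si > Sn: Si sits above Sn in group 14, so the down-group effect alone puts Si higher.
F > Si: relative to Si, both the across-period and down-group shifts push F's electron affinity up.
For reference (kJ/mol): F 328, Si 134, Ca 2, Sn 107.
So from highest to lowest: F > Si > Sn > Ca.

F > Si > Sn > Ca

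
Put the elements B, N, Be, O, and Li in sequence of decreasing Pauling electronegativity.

O > N > B > Be > Li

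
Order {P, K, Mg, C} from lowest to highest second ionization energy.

After 1 electron has been removed, what remains? P⁺ still has 4 valence electrons; K⁺ is the bare [Ar] core; Mg⁺ still has 1 valence electron; C⁺ still has 3 valence electrons.
Breaking into a closed-shell core is much more expensive than removing a leftover valence electron — K has the largest IE_2 here.
Valence configurations: P⁺ [Ne]3s²3p², Mg⁺ [Ne]3s¹, C⁺ [He]2s²2p¹.
Approximate IE_2 values (kJ/mol): P 1907, K 3052, Mg 1451, C 2353.
Putting it together, IE_2: Mg < P < C < K.

Mg, P, C, K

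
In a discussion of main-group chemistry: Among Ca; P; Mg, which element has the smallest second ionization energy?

Ca

IE_2 is the cost of taking one more electron from the +1 cation: Ca⁺ still has 1 valence electron; P⁺ still has 4 valence electrons; Mg⁺ still has 1 valence electron.
All are still removing valence electrons, so compare the +1 ions as you would atoms: IE_2 generally rises across a period (higher Z_eff) and falls down a group (larger shell), subject to the usual subshell exceptions.
Valence configurations: Ca⁺ [Ar]4s¹, P⁺ [Ne]3s²3p², Mg⁺ [Ne]3s¹.
Tabulated IE_2 (kJ/mol): Ca 1145, P 1907, Mg 1451.
Putting it together, IE_2: Ca < Mg < P.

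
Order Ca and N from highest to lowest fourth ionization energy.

IE_4 is the cost of taking one more electron from the +3 cation: Ca³⁺ is already 1 electron into the core; N³⁺ still has 2 valence electrons.
Usually core removal costs more than valence removal, but here the competition is close: a tightly held n=2 valence electron can cost more to remove than an n=3 core electron, so the actual values have to decide it.
The numbers (kJ/mol): Ca 6491, N 7475.
So the fourth ionization energies run Ca < N.

N > Ca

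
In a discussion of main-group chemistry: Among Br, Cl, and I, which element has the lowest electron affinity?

I

Atoms with high Z_eff and room in the valence shell (especially the halogens) have the most exothermic electron affinities.
All are in group 17, so electron affinity increases up the group.
The lowest electron affinity among these belongs to I.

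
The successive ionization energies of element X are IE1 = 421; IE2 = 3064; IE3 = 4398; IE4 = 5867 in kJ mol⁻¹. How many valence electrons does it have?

Look for the largest jump between consecutive ionization energies: IE2/IE1 ≈ 7.3, far larger than any earlier ratio.
That jump marks the point where a core electron is being removed. So the atom has 1 valence electron.

1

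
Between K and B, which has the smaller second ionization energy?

B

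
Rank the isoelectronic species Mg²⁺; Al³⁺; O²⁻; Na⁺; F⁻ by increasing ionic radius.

All of these have 10 electrons, so size is governed by nuclear charge alone: the more protons, the stronger the pull on the same electron cloud, and the smaller the ion.
Nuclear charges: Al³⁺ (Z=13), Mg²⁺ (Z=12), Na⁺ (Z=11), F⁻ (Z=9), O²⁻ (Z=8).
Smallest to largest: Al³⁺ < Mg²⁺ < Na⁺ < F⁻ < O²⁻.

Al³⁺ < Mg²⁺ < Na⁺ < F⁻ < O²⁻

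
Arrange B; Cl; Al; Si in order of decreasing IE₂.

B > Cl > Al > Si

Consider each +1 ion: B⁺ still has 2 valence electrons; Cl⁺ still has 6 valence electrons; Al⁺ still has 2 valence electrons; Si⁺ still has 3 valence electrons.
All are still removing valence electrons, so compare the +1 ions as you would atoms: IE_2 generally rises across a period (higher Z_eff) and falls down a group (larger shell), subject to the usual subshell exceptions.
Valence configurations: B⁺ [He]2s², Cl⁺ [Ne]3s²3p⁴, Al⁺ [Ne]3s², Si⁺ [Ne]3s²3p¹.
Si⁺ loses a lone 3p electron whereas Al⁺ must break into a filled 3s² pair, so IE_2(Al) > IE_2(Si) even though Si has the higher nuclear charge.
The numbers (kJ/mol): B 2427, Cl 2298, Al 1817, Si 1577.
So the second ionization energies run Si < Al < Cl < B.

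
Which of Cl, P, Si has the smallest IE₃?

The third ionization energy removes an electron from the +2 ion. For each element: Cl²⁺ still has 5 valence electrons; P²⁺ still has 3 valence electrons; Si²⁺ still has 2 valence electrons.
All are still removing valence electrons, so compare the +2 ions as you would atoms: IE_3 generally rises across a period (higher Z_eff) and falls down a group (larger shell), subject to the usual subshell exceptions.
Valence configurations: Cl²⁺ [Ne]3s²3p³, P²⁺ [Ne]3s²3p¹, Si²⁺ [Ne]3s².
P²⁺ loses a lone 3p electron whereas Si²⁺ must break into a filled 3s² pair, so IE_3(Si) > IE_3(P) even though P has the higher nuclear charge.
Tabulated IE_3 (kJ/mol): Cl 3822, P 2914, Si 3232.
Hence IE_3: P < Si < Cl.

P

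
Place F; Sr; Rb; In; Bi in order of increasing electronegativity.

F is in period 2, group 17; Rb is in period 5, group 1; Sr is in period 5, group 2; In is in period 5, group 13; Bi is in period 6, group 15.
Smaller atoms with higher effective nuclear charge are more electronegative.
Neither a single period nor a single group — weigh both effects.
Sr > Rb: Sr lies to the right of Rb in period 5, so the across-period effect alone puts Sr higher.
In > Sr: both are in period 5; the period trend gives In the larger value.
Bi > In: period and group pull opposite ways; the across-period shift dominates (2.02 vs 1.78).
F > Bi: relative to Bi, both the across-period and down-group shifts push F's electronegativity up.
For reference (Pauling): F 3.98, Rb 0.82, Sr 0.95, In 1.78, Bi 2.02.
So from lowest to highest: Rb < Sr < In < Bi < F.

Rb < Sr < In < Bi < F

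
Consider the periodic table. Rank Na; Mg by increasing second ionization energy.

Mg, Na

IE_2 is the cost of taking one more electron from the +1 cation: Na⁺ is the bare [Ne] core; Mg⁺ still has 1 valence electron.
Pulling an electron out of a noble-gas core costs far more than removing a remaining valence electron, so Na sits at the high end of IE_2.
Tabulated IE_2 (kJ/mol): Na 4562, Mg 1451.
Overall IE_2 order: Mg < Na.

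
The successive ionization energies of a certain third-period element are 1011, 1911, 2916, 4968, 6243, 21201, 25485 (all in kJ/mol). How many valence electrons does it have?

5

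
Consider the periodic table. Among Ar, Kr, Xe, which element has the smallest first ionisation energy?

Xe

Ar is in period 3, group 18; Kr is in period 4, group 18; Xe is in period 5, group 18.
Removing the outermost electron gets harder across a period and easier down a group.
All are in group 18, so first ionization energy increases up the group.
The smallest first ionisation energy among these belongs to Xe.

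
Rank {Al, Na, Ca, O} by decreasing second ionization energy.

IE_2 is the cost of taking one more electron from the +1 cation: Al⁺ still has 2 valence electrons; Na⁺ is the bare [Ne] core; Ca⁺ still has 1 valence electron; O⁺ still has 5 valence electrons.
Breaking into a closed-shell core is much more expensive than removing a leftover valence electron — Na has the largest IE_2 here.
Valence configurations: Al⁺ [Ne]3s², Ca⁺ [Ar]4s¹, O⁺ [He]2s²2p³.
Approximate IE_2 values (kJ/mol): Al 1817, Na 4562, Ca 1145, O 3388.
Putting it together, IE_2: Ca < Al < O < Na.

Na > O > Al > Ca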